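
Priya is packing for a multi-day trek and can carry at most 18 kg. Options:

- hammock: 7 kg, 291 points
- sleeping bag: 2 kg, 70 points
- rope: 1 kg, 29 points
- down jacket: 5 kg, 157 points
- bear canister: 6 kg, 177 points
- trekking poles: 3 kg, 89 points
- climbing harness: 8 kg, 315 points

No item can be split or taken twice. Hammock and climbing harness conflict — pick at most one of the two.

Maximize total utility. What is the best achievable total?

636

Best packing: hammock + sleeping bag + rope + down jacket + trekking poles — 18 kg, 636 total.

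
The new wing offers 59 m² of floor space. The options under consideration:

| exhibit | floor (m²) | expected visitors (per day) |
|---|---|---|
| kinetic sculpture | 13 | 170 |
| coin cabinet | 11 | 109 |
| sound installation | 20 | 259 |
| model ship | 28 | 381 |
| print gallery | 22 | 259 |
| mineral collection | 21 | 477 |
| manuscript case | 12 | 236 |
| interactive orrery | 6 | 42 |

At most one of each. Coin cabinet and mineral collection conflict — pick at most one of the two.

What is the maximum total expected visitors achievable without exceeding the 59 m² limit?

1014

Sound installation + mineral collection + manuscript case + interactive orrery uses 59 of the 59 m² and totals 1014.
The closest alternative, sound installation + mineral collection + manuscript case, reaches only 972.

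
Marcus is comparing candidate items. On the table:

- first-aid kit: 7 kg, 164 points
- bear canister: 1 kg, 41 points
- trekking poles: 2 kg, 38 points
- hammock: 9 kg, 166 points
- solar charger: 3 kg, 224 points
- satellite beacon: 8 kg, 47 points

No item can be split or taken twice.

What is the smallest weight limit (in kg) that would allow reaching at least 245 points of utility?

4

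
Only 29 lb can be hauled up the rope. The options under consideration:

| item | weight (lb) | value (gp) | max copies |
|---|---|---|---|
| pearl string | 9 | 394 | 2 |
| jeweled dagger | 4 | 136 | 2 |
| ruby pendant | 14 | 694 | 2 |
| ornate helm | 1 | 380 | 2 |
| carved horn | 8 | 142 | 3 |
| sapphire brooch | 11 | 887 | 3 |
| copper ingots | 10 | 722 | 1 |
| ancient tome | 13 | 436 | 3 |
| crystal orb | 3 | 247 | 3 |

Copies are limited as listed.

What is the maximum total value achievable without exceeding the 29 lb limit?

Ranking by ratio (value/lb): ornate helm 380.00, crystal orb 82.33, sapphire brooch 80.64.
Greedy by ratio would take jeweled dagger + 2×ornate helm + sapphire brooch + 3×crystal orb: 26 lb used, total 2524.
The 7 lb tied up in jeweled dagger and crystal orb is better spent on copper ingots — total rises to 2863 (29 lb).

2863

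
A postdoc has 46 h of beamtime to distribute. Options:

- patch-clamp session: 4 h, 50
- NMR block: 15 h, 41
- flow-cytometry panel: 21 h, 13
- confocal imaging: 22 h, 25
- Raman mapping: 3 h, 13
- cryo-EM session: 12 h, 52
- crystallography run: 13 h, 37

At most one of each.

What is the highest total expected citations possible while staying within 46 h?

180

By expected citations per h: patch-clamp session 12.50, Raman mapping 4.33, cryo-EM session 4.33 lead.
Greedy by ratio would take patch-clamp session + Raman mapping + cryo-EM session + crystallography run: 32 h used, total 152.
The 3 h tied up in Raman mapping is better spent on NMR block — total rises to 180 (44 h).
No other feasible combination exceeds 180.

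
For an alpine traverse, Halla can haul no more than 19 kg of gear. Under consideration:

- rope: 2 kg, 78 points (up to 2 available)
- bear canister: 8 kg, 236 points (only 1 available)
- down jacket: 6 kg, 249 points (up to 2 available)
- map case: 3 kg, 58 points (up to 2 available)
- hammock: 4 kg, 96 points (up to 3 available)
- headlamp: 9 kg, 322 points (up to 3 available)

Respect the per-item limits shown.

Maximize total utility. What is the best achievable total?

Greedy by ratio would take 2×rope + 2×down jacket + map case: 19 kg used, total 712.
Dropping down jacket and map case frees 9 kg; slotting in headlamp (9 kg) lifts the total to 727 at 19 kg.
That's the maximum — no swap from here does better than 727.

727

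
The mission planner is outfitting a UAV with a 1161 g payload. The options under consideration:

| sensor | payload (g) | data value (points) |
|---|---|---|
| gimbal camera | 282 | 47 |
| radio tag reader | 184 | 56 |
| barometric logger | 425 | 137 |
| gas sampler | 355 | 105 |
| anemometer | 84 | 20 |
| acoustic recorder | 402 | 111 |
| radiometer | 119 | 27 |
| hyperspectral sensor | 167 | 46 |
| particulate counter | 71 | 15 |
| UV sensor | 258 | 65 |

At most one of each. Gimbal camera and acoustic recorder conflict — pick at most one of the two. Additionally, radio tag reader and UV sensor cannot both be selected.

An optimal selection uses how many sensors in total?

The maximum data value within 1161 g is 344.
For example radio tag reader + barometric logger + gas sampler + hyperspectral sensor achieves it, using 1131 g.
Any selection reaching 344 contains exactly 4 sensors.

4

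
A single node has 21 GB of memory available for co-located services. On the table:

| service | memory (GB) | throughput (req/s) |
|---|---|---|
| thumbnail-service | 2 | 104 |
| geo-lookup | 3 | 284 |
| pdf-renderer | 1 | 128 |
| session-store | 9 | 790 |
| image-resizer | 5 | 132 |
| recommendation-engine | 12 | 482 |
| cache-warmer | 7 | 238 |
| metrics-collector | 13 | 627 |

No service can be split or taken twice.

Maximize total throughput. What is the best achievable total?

Filling by ratio: thumbnail-service + geo-lookup + pdf-renderer + session-store + image-resizer for 1438, with 1 GB left unused.
Dropping thumbnail-service and image-resizer frees 7 GB; slotting in cache-warmer (7 GB) lifts the total to 1440 at 20 GB.
The closest alternative, thumbnail-service + geo-lookup + pdf-renderer + session-store + image-resizer, reaches only 1438.

1440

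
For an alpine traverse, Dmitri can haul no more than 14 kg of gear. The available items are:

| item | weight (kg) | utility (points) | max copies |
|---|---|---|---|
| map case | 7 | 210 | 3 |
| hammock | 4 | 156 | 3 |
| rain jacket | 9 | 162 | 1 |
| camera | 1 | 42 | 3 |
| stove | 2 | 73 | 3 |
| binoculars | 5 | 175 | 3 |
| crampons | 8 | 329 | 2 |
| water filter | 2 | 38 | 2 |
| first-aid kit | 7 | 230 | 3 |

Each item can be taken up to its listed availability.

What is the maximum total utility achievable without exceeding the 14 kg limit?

The ratio heuristic lands on 3×camera + stove + crampons (528) but leaves 1 kg idle.
Replace camera and stove with hammock: the trade gains 41 net, giving 569 at 14 kg.

569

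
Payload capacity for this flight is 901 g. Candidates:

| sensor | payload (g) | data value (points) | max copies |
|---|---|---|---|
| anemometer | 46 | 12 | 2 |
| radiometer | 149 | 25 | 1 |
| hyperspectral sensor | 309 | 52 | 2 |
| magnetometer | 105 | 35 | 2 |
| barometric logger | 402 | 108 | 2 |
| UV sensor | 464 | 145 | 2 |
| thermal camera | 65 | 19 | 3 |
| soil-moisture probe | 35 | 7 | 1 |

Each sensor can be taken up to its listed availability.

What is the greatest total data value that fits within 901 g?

Filling by ratio: 2×magnetometer + UV sensor + 3×thermal camera for 272, with 32 g left unused.
Replace thermal camera with 2×anemometer: the trade gains 5 net, giving 277 at 896 g.
Every other selection either busts 901 g or exceeds an availability limit or fails to beat 277.

277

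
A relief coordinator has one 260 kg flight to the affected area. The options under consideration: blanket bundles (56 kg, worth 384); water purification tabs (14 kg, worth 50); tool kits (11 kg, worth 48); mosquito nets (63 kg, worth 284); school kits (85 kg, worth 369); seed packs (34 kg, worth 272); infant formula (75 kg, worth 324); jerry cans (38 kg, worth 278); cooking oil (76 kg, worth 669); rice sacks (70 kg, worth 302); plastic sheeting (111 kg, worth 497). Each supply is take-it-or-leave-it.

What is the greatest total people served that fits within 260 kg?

The ratio heuristic lands on blanket bundles + water purification tabs + tool kits + seed packs + jerry cans + cooking oil (1701) but leaves 31 kg idle.
Dropping blanket bundles and water purification tabs and tool kits frees 81 kg; slotting in plastic sheeting (111 kg) lifts the total to 1716 at 259 kg.
Next best is blanket bundles + water purification tabs + tool kits + mosquito nets + jerry cans + cooking oil at 1713 (258 kg) — short by 3.

1716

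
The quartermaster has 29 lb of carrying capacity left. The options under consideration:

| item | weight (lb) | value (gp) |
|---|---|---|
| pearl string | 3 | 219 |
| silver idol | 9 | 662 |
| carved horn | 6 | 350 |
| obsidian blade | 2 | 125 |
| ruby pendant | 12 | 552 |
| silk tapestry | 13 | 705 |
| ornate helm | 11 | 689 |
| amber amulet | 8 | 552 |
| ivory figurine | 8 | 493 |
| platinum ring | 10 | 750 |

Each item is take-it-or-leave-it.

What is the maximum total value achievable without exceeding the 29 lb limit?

2089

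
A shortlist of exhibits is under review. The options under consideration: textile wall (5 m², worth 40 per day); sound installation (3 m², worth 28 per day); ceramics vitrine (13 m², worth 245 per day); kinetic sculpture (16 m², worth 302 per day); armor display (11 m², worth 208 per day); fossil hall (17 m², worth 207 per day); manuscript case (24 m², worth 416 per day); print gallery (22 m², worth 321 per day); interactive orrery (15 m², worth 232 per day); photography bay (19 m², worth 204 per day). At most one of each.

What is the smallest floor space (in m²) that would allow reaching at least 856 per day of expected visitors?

48

Look for the lowest-floor combination reaching 856.
ceramics vitrine + armor display + manuscript case: 869 expected visitors at 48 m².
No combination under 48 m² hits 856.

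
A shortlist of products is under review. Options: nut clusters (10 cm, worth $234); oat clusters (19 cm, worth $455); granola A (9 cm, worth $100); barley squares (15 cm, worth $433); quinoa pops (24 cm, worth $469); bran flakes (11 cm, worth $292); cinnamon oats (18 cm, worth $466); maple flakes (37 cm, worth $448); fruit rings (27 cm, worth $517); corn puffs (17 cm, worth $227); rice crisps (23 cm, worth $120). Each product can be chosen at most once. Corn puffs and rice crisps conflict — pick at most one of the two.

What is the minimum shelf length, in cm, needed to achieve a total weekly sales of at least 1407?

54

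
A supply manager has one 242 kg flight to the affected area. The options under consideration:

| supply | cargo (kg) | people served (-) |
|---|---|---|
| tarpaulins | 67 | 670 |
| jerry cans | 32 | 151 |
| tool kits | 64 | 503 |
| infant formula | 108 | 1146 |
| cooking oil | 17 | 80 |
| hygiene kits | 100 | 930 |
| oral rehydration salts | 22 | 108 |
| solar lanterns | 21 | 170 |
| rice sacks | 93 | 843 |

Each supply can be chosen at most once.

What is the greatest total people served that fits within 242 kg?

Taking the top-ratio supplies first gives tarpaulins + infant formula + cooking oil + oral rehydration salts + solar lanterns for 2174 (235 kg).
The 60 kg tied up in cooking oil and oral rehydration salts and solar lanterns is better spent on tool kits — total rises to 2319 (239 kg).

2319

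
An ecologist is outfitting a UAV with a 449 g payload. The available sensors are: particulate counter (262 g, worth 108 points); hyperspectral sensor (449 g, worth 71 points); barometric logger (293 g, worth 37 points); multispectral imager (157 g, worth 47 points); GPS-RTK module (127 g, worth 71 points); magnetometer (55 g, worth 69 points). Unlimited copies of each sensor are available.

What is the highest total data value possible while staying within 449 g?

552

Taking 8×magnetometer: 440 g used, 552 in data value.
No other feasible combination exceeds 552.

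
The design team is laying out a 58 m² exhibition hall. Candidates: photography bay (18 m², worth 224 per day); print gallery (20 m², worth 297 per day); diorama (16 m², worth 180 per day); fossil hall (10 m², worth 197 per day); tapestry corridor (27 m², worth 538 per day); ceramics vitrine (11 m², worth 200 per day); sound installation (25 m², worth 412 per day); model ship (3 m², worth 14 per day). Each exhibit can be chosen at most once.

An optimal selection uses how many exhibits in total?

3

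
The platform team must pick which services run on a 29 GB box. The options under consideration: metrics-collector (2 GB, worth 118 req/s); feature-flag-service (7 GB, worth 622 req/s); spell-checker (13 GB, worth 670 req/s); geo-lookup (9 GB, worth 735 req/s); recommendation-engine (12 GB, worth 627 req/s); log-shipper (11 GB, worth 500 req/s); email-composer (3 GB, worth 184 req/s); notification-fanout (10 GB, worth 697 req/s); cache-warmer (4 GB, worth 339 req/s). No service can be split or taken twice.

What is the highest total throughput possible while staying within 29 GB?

By throughput per GB: feature-flag-service 88.86, cache-warmer 84.75, geo-lookup 81.67, notification-fanout 69.70 lead.
Taking the top-ratio services first gives metrics-collector + feature-flag-service + geo-lookup + email-composer + cache-warmer for 1998 (25 GB).
The 6 GB tied up in metrics-collector and cache-warmer is better spent on notification-fanout — total rises to 2238 (29 GB).
No other feasible combination exceeds 2238.

2238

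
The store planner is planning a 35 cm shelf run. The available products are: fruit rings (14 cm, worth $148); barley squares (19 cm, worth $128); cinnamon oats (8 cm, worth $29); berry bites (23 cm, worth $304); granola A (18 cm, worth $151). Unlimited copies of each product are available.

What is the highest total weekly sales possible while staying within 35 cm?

By weekly sales per cm: berry bites 13.22, fruit rings 10.57, granola A 8.39, barley squares 6.74 lead.
Cinnamon oats + berry bites uses 31 of the 35 cm and totals 333.

333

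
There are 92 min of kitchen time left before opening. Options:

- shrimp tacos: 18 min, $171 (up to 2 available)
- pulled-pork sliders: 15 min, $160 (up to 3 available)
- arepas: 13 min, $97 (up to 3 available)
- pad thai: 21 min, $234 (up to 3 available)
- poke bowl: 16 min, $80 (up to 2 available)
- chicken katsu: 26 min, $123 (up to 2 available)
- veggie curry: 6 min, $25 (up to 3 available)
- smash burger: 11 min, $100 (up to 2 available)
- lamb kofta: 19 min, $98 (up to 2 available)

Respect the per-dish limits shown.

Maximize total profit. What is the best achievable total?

A density-first pass picks pulled-pork sliders + 3×pad thai + smash burger — 962 at 89 min.
Replace pulled-pork sliders with shrimp tacos: the trade gains 11 net, giving 973 at 92 min.
That's the maximum — no swap from here does better than 973.

973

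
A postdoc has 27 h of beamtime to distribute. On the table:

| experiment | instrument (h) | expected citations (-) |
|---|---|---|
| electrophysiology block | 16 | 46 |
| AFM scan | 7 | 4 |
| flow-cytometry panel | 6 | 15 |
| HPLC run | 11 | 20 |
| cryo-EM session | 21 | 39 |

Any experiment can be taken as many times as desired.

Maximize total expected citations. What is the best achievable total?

Density check — electrophysiology block 2.88, flow-cytometry panel 2.50, cryo-EM session 1.86, HPLC run 1.82 are the best per h.
Taking the top-ratio experiments first gives electrophysiology block + flow-cytometry panel for 61 (22 h).
Dropping flow-cytometry panel frees 6 h; slotting in HPLC run (11 h) lifts the total to 66 at 27 h.

66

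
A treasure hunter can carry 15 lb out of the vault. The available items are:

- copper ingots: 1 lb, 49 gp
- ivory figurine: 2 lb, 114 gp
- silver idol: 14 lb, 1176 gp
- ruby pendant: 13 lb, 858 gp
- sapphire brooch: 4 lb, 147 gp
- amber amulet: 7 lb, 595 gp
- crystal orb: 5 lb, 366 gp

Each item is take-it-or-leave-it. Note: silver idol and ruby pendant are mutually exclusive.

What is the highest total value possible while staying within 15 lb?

Density check — amber amulet 85.00, silver idol 84.00, crystal orb 73.20, ruby pendant 66.00 are the best per lb.
A density-first pass picks copper ingots + ivory figurine + amber amulet + crystal orb — 1124 at 15 lb.
Dropping ivory figurine and amber amulet and crystal orb frees 14 lb; slotting in silver idol (14 lb) lifts the total to 1225 at 15 lb.
Next best is silver idol at 1176 (14 lb) — short by 49.

1225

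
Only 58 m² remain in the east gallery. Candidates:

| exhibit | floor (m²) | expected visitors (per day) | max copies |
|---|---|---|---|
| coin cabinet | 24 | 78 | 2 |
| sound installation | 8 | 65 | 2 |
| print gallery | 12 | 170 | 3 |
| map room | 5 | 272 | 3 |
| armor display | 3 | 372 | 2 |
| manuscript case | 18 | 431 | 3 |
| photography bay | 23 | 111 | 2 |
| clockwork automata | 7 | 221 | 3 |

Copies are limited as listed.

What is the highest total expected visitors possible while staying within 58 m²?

2433

Greedy by ratio would take print gallery + 3×map room + 2×armor display + 3×clockwork automata: 54 m² used, total 2393.
Dropping print gallery and clockwork automata frees 19 m²; slotting in manuscript case (18 m²) lifts the total to 2433 at 53 m².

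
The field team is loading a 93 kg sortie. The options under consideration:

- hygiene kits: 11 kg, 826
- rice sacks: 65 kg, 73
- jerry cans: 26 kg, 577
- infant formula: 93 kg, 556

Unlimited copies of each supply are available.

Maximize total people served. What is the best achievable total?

6608

8×hygiene kits uses 88 of the 93 kg and totals 6608.
Every other selection either busts 93 kg or fails to beat 6608.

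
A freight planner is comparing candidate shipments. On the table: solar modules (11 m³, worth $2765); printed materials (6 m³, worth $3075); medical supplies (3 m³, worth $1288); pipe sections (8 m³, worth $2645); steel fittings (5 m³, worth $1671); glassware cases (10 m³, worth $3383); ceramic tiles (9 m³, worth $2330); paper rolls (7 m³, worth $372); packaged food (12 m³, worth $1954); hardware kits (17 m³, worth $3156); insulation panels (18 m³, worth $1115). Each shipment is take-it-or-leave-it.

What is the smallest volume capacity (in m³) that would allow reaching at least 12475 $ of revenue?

36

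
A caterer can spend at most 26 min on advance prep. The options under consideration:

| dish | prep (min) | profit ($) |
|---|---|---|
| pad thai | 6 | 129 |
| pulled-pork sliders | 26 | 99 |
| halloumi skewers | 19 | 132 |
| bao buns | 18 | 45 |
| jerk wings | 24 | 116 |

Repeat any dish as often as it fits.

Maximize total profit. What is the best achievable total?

516

By profit per min: pad thai 21.50, halloumi skewers 6.95, jerk wings 4.83, pulled-pork sliders 3.81 lead.
The ratio ordering already packs tightly: 4×pad thai, 24 min, 516.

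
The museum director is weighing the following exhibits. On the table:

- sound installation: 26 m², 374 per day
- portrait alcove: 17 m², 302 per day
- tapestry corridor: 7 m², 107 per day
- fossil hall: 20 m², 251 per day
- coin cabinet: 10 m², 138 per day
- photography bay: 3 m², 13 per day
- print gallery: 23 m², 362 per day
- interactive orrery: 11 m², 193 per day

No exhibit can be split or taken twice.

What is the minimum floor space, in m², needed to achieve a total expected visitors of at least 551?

34

Look for the lowest-floor combination reaching 551.
Taking print gallery + interactive orrery gives 555 (≥ 551) for 34 m².
Any bundle with less than 34 m² falls short of 551.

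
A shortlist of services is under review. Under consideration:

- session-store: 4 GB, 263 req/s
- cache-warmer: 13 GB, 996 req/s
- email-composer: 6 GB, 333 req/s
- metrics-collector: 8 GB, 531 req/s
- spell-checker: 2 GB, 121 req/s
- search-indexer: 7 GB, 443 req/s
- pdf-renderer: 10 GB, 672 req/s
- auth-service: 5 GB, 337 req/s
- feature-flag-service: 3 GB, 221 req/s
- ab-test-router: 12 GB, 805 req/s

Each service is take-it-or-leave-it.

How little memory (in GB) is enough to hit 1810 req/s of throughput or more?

25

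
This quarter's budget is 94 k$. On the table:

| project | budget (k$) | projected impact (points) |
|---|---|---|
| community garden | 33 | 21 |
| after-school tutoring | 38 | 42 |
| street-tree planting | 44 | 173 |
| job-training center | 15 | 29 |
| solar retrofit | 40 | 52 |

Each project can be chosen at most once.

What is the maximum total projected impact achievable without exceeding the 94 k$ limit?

225

A density-first pass picks community garden + street-tree planting + job-training center — 223 at 92 k$.
Dropping community garden and job-training center frees 48 k$; slotting in solar retrofit (40 k$) lifts the total to 225 at 84 k$.
That's the maximum — no swap from here does better than 225.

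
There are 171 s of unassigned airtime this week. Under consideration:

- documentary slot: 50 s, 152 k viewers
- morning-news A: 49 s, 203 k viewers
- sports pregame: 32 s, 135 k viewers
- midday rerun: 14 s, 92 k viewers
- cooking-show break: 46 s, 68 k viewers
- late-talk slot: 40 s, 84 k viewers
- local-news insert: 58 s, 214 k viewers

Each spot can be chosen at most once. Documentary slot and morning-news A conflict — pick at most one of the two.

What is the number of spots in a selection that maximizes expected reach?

4

The maximum expected reach within 171 s is 644.
For example morning-news A + sports pregame + midday rerun + local-news insert achieves it, using 153 s.
Every optimal selection uses 4 spots.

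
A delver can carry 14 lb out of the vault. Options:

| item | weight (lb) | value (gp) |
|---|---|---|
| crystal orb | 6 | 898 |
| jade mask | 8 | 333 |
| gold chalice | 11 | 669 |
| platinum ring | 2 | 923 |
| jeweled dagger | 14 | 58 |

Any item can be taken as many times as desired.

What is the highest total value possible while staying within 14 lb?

6461

The ratio ordering already packs tightly: 7×platinum ring, 14 lb, 6461.
That's the maximum — no swap from here does better than 6461.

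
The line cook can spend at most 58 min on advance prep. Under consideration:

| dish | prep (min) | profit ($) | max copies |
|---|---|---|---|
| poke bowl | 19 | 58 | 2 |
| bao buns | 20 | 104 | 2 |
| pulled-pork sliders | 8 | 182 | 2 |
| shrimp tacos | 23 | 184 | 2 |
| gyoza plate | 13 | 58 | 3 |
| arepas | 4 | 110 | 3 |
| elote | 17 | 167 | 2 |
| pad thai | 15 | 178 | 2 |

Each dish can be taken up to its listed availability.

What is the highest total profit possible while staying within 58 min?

1050

Best packing: 2×pulled-pork sliders + 3×arepas + 2×pad thai — 58 min, 1050 total.
No other feasible combination exceeds 1050.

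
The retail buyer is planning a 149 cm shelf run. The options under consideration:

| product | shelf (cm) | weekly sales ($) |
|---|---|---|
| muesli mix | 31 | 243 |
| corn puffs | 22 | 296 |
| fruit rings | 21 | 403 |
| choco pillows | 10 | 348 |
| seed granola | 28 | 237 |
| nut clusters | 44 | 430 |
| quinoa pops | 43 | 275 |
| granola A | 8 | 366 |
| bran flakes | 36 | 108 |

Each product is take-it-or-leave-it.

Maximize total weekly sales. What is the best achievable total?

2118

Taking the top-ratio products first gives corn puffs + fruit rings + choco pillows + seed granola + nut clusters + granola A for 2080 (133 cm).
The 28 cm tied up in seed granola is better spent on quinoa pops — total rises to 2118 (148 cm).
That's the maximum — no swap from here does better than 2118.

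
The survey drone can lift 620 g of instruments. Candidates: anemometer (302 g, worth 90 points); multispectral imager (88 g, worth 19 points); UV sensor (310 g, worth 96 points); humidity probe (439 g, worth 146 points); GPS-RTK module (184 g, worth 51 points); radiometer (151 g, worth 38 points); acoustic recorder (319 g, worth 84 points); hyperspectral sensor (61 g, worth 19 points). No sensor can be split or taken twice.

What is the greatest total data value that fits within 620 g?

Taking the top-ratio sensors first gives multispectral imager + humidity probe + hyperspectral sensor for 184 (588 g).
Using the slack differently, anemometer + UV sensor comes to 186 at 612 g.
No other feasible combination exceeds 186.

186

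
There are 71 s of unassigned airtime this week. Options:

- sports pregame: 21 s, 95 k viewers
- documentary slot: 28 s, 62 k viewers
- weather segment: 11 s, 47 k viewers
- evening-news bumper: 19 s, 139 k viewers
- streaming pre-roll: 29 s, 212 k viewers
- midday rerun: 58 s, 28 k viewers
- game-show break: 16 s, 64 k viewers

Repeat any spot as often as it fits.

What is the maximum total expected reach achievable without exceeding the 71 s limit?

Ranking by ratio (expected reach/s): evening-news bumper 7.32, streaming pre-roll 7.31, sports pregame 4.52, weather segment 4.27.
Greedy by ratio would take weather segment + 3×evening-news bumper: 68 s used, total 464.
The 30 s tied up in weather segment and evening-news bumper is better spent on streaming pre-roll — total rises to 490 (67 s).
Every other selection either busts 71 s or fails to beat 490.

490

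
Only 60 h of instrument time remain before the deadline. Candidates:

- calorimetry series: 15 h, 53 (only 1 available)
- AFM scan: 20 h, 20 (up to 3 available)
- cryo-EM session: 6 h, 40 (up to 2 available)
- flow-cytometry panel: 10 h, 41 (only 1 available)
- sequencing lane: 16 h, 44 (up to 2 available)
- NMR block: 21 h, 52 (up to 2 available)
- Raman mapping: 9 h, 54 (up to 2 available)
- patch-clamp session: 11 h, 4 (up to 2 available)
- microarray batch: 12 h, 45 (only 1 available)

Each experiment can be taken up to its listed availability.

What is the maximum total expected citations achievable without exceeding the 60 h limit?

286

A density-first pass picks 2×cryo-EM session + flow-cytometry panel + 2×Raman mapping + microarray batch — 274 at 52 h.
Replace flow-cytometry panel with calorimetry series: the trade gains 12 net, giving 286 at 57 h.
The spare 3 h is too small for any remaining experiment, and no exchange beats 286.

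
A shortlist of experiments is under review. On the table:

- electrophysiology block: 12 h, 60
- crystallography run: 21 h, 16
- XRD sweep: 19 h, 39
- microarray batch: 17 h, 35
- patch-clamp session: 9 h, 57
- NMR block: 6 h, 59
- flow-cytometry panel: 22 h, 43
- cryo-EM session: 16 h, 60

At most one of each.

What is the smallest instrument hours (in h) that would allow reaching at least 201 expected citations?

43

Minimise h subject to total expected citations ≥ 201.
electrophysiology block + patch-clamp session + NMR block + cryo-EM session: 236 expected citations at 43 h.
No combination under 43 h hits 201.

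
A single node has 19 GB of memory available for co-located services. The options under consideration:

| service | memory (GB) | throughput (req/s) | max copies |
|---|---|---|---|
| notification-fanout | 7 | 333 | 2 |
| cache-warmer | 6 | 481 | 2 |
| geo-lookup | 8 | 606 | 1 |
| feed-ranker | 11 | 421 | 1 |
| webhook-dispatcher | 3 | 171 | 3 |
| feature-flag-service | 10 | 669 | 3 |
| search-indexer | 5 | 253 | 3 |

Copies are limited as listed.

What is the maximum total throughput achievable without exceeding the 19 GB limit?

1340

The ratio heuristic lands on 2×cache-warmer + 2×webhook-dispatcher (1304) but leaves 1 GB idle.
Replace cache-warmer and 2×webhook-dispatcher with geo-lookup + search-indexer: the trade gains 36 net, giving 1340 at 19 GB.
Every other selection either busts 19 GB or exceeds an availability limit or fails to beat 1340.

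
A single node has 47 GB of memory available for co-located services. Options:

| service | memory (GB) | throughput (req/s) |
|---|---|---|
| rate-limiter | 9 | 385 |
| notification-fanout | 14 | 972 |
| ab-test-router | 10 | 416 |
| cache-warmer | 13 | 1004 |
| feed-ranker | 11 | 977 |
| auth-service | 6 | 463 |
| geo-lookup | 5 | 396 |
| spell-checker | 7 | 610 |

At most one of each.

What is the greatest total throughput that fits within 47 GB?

Ranking by ratio (throughput/GB): feed-ranker 88.82, spell-checker 87.14, geo-lookup 79.20.
The ratio heuristic lands on cache-warmer + feed-ranker + auth-service + geo-lookup + spell-checker (3450) but leaves 5 GB idle.
Dropping auth-service and geo-lookup frees 11 GB; slotting in notification-fanout (14 GB) lifts the total to 3563 at 45 GB.
No other feasible combination exceeds 3563.

3563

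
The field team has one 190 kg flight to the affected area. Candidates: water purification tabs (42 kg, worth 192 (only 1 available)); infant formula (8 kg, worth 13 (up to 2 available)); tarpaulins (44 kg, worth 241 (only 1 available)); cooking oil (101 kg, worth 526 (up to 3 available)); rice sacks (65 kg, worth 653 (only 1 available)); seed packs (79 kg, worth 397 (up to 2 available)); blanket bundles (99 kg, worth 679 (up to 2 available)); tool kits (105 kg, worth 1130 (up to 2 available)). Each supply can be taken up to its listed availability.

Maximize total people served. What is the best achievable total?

Best packing: 2×infant formula + rice sacks + tool kits — 186 kg, 1809 total.
The spare 4 kg is too small for any remaining supply, and no exchange beats 1809.

1809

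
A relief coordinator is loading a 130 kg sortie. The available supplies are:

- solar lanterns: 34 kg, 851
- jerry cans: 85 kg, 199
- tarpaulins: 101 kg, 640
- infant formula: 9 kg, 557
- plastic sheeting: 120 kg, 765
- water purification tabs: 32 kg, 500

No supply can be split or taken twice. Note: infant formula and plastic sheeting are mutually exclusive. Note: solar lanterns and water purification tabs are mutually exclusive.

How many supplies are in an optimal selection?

3

Optimal total is 1607.
solar lanterns + jerry cans + infant formula hits 1607 at 128 kg.
Every optimal selection uses 3 supplies.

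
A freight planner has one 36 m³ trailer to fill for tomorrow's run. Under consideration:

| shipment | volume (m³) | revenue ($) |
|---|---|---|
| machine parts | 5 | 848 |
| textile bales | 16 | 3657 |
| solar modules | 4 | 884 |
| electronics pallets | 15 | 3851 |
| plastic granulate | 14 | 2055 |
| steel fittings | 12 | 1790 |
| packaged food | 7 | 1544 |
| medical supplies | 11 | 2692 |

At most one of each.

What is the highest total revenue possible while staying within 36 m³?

A density-first pass picks machine parts + solar modules + electronics pallets + medical supplies — 8275 at 35 m³.
Replace machine parts and medical supplies with textile bales: the trade gains 117 net, giving 8392 at 35 m³.

8392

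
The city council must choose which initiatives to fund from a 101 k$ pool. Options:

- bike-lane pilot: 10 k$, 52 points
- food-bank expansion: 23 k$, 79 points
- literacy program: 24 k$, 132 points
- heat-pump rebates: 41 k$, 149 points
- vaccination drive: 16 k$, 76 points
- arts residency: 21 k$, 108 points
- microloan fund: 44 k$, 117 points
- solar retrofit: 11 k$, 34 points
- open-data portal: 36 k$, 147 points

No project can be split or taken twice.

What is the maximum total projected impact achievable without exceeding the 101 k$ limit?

463

Ranking by ratio (projected impact/k$): literacy program 5.50, bike-lane pilot 5.20, arts residency 5.14, vaccination drive 4.75.
Filling by ratio: bike-lane pilot + food-bank expansion + literacy program + vaccination drive + arts residency for 447, with 7 k$ left unused.
The 33 k$ tied up in bike-lane pilot and food-bank expansion is better spent on open-data portal — total rises to 463 (97 k$).
Runner-up bike-lane pilot + food-bank expansion + literacy program + vaccination drive + arts residency tops out at 447.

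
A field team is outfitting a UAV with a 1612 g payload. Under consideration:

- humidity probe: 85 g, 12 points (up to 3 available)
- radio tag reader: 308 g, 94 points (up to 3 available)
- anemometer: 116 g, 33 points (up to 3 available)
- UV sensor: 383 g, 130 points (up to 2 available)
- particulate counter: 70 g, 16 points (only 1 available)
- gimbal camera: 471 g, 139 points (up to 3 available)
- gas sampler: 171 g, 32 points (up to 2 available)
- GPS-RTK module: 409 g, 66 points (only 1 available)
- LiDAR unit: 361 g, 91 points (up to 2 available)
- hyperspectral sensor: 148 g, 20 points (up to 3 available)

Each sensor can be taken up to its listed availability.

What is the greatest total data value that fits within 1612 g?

498

The ratio heuristic lands on 2×radio tag reader + anemometer + 2×UV sensor + particulate counter (497) but leaves 44 g idle.
The 686 g tied up in 2×radio tag reader and particulate counter is better spent on 2×anemometer + gimbal camera — total rises to 498 (1585 g).
No other feasible combination exceeds 498.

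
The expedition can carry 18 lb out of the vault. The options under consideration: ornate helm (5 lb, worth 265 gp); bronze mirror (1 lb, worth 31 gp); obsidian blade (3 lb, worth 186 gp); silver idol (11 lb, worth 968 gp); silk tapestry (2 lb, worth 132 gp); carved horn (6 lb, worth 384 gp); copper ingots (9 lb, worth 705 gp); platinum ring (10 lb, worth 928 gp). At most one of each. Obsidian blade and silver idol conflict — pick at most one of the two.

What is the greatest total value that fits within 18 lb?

1444

Best packing: silk tapestry + carved horn + platinum ring — 18 lb, 1444 total.
An exhaustive check of the 256 subsets confirms 1444.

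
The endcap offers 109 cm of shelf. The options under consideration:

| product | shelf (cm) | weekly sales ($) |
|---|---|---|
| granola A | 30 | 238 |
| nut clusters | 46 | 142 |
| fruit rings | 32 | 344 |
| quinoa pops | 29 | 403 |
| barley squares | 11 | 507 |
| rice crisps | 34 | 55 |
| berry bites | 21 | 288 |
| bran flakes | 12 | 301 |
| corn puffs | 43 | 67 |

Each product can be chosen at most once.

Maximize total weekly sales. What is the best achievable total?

1843

Ranking by ratio (weekly sales/cm): barley squares 46.09, bran flakes 25.08, quinoa pops 13.90, berry bites 13.71.
Best packing: fruit rings + quinoa pops + barley squares + berry bites + bran flakes — 105 cm, 1843 total.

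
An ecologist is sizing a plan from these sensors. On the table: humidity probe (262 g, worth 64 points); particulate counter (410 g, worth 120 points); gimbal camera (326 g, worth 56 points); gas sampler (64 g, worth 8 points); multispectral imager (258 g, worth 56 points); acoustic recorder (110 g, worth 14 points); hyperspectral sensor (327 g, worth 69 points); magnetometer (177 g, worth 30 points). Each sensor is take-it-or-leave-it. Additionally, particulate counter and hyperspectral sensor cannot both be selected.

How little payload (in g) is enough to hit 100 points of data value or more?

410

Look for the lowest-payload combination reaching 100.
Taking particulate counter gives 120 (≥ 100) for 410 g.
No combination under 410 g hits 100.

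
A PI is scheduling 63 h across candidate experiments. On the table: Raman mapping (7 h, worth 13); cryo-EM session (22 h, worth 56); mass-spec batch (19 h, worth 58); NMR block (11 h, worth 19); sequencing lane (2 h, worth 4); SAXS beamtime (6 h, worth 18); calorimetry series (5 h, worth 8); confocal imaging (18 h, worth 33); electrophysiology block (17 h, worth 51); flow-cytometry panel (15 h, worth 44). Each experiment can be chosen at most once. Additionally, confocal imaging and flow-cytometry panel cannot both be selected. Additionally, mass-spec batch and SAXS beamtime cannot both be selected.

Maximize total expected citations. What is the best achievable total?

174

Density check — mass-spec batch 3.05, SAXS beamtime 3.00, electrophysiology block 3.00 are the best per h.
Best packing: Raman mapping + mass-spec batch + calorimetry series + electrophysiology block + flow-cytometry panel — 63 h, 174 total.
That's the maximum — no feasible swap from here does better than 174.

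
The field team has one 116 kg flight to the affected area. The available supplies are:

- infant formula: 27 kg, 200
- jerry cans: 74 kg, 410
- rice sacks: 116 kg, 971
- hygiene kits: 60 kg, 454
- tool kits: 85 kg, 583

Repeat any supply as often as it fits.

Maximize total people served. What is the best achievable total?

The ratio ordering already packs tightly: rice sacks, 116 kg, 971.

971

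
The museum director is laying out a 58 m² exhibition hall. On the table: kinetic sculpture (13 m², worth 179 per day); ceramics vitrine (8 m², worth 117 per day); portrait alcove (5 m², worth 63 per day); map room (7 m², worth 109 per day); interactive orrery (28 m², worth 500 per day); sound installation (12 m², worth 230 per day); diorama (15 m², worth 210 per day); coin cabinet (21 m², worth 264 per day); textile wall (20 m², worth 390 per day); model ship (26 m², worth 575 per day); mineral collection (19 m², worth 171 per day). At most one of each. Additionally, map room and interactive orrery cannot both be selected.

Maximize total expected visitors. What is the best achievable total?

The ratio ordering already packs tightly: sound installation + textile wall + model ship, 58 m², 1195.
An exhaustive check of the 2048 subsets confirms 1195.

1195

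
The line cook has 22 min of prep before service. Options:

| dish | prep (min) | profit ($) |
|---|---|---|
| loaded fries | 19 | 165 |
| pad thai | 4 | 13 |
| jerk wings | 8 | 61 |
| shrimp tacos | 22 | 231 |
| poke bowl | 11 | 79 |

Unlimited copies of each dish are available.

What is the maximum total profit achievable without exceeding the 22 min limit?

Ranking by ratio (profit/min): shrimp tacos 10.50, loaded fries 8.68, jerk wings 7.62, poke bowl 7.18.
Taking shrimp tacos: 22 min used, 231 in profit.
Every other selection either busts 22 min or fails to beat 231.

231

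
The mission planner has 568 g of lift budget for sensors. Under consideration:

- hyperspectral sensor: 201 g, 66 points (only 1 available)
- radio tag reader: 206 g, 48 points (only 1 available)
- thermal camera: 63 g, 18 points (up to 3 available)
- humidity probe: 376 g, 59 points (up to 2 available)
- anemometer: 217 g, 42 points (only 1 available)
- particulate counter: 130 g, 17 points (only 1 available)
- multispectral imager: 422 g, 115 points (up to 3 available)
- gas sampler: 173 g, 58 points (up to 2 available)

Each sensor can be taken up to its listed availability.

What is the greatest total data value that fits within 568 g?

Taking hyperspectral sensor + 2×gas sampler: 547 g used, 182 in data value.
No other feasible combination exceeds 182.

182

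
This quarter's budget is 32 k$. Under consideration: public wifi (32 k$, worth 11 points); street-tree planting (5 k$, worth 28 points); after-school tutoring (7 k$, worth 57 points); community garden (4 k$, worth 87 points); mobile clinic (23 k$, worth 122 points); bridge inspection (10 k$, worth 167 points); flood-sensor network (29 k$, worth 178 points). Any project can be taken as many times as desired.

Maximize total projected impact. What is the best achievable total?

696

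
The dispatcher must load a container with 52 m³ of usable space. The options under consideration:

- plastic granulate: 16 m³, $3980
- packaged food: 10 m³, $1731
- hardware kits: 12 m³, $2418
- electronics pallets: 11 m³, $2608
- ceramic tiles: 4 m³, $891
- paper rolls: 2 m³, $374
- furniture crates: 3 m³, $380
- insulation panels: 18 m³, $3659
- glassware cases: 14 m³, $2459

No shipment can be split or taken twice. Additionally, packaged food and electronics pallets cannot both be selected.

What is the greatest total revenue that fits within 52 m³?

11518

Ranking by ratio (revenue/m³): plastic granulate 248.75, electronics pallets 237.09, ceramic tiles 222.75.
Filling by ratio: plastic granulate + electronics pallets + ceramic tiles + paper rolls + insulation panels for 11512, with 1 m³ left unused.
Replace paper rolls with furniture crates: the trade gains 6 net, giving 11518 at 52 m³.
No other feasible combination exceeds 11518.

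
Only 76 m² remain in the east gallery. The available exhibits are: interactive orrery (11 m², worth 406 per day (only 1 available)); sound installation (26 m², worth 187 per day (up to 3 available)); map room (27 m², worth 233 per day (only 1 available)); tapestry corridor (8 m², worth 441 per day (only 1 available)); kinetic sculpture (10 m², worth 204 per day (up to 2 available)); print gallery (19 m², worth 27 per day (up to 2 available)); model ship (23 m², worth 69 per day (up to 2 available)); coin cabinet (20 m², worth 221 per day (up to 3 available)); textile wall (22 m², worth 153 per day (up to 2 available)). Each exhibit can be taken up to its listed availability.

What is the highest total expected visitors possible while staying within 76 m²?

1505

Taking the top-ratio exhibits first gives interactive orrery + tapestry corridor + 2×kinetic sculpture + coin cabinet for 1476 (59 m²).
The 10 m² tied up in kinetic sculpture is better spent on map room — total rises to 1505 (76 m²).
No other feasible combination exceeds 1505.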